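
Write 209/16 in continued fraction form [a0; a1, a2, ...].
[13; 16]

Euclidean algorithm steps:
209 = 13 × 16 + 1
16 = 16 × 1 + 0
Continued fraction: [13; 16]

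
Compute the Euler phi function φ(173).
172

173 = 173
φ(n) = n × ∏(1 - 1/p) for each prime p dividing n
φ(173) = 173 × (1 - 1/173) = 172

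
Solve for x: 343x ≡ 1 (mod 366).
175

gcd(343, 366) = 1, so the inverse exists.
Extended Euclidean algorithm on (366, 343):
366 = 1 × 343 + 23  ⟹  23 = (1)·366 + (-1)·343
343 = 14 × 23 + 21  ⟹  21 = (-14)·366 + (15)·343
23 = 1 × 21 + 2  ⟹  2 = (15)·366 + (-16)·343
21 = 10 × 2 + 1  ⟹  1 = (-164)·366 + (175)·343
So (175)·343 ≡ 1 (mod 366), i.e. 343^(-1) ≡ 175 (mod 366).
Check: 343 × 175 = 60025 ≡ 1 (mod 366)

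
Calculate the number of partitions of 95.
104651419

p(n) counts ways to write n as a sum of positive integers (order ignored).
Euler's pentagonal recurrence: p(k) = p(k-1) + p(k-2) - p(k-5) - p(k-7) + p(k-12) + p(k-15) - ... (offsets j(3j∓1)/2, signs ++--, p(0)=1, p(<0)=0).
DP table for k = 0..94: p(0)=1, p(1)=1, p(2)=2, p(3)=3, p(4)=5, p(5)=7, p(6)=11, p(7)=15, p(8)=22, p(9)=30, p(10)=42, p(11)=56, p(12)=77, p(13)=101, p(14)=135, p(15)=176, p(16)=231, p(17)=297, p(18)=385, p(19)=490, p(20)=627, p(21)=792, p(22)=1002, p(23)=1255, p(24)=1575, p(25)=1958, p(26)=2436, p(27)=3010, p(28)=3718, p(29)=4565, p(30)=5604, p(31)=6842, p(32)=8349, p(33)=10143, p(34)=12310, p(35)=14883, p(36)=17977, p(37)=21637, p(38)=26015, p(39)=31185, p(40)=37338, p(41)=44583, p(42)=53174, p(43)=63261, p(44)=75175, p(45)=89134, p(46)=105558, p(47)=124754, p(48)=147273, p(49)=173525, p(50)=204226, p(51)=239943, p(52)=281589, p(53)=329931, p(54)=386155, p(55)=451276, p(56)=526823, p(57)=614154, p(58)=715220, p(59)=831820, p(60)=966467, p(61)=1121505, p(62)=1300156, p(63)=1505499, p(64)=1741630, p(65)=2012558, p(66)=2323520, p(67)=2679689, p(68)=3087735, p(69)=3554345, p(70)=4087968, p(71)=4697205, p(72)=5392783, p(73)=6185689, p(74)=7089500, p(75)=8118264, p(76)=9289091, p(77)=10619863, p(78)=12132164, p(79)=13848650, p(80)=15796476, p(81)=18004327, p(82)=20506255, p(83)=23338469, p(84)=26543660, p(85)=30167357, p(86)=34262962, p(87)=38887673, p(88)=44108109, p(89)=49995925, p(90)=56634173, p(91)=64112359, p(92)=72533807, p(93)=82010177, p(94)=92669720.
Final step: p(95) = p(94) + p(93) - p(90) - p(88) + p(83) + p(80) - p(73) - p(69) + p(60) + p(55) - p(44) - p(38) + p(25) + p(18) - p(3)
= 92669720 + 82010177 - 56634173 - 44108109 + 23338469 + 15796476 - 6185689 - 3554345 + 966467 + 451276 - 75175 - 26015 + 1958 + 385 - 3
= 104651419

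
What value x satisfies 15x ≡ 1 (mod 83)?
72

gcd(15, 83) = 1, so the inverse exists.
Extended Euclidean algorithm on (83, 15):
83 = 5 × 15 + 8  ⟹  8 = (1)·83 + (-5)·15
15 = 1 × 8 + 7  ⟹  7 = (-1)·83 + (6)·15
8 = 1 × 7 + 1  ⟹  1 = (2)·83 + (-11)·15
So (-11)·15 ≡ 1 (mod 83), i.e. 15^(-1) ≡ -11 ≡ 72 (mod 83).
Check: 15 × 72 = 1080 ≡ 1 (mod 83)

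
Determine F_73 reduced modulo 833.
69

Matrix identity: Q^n = [[F_(n+1), F_n], [F_n, F_(n-1)]] with Q = [[1,1],[1,0]].
n = 73 = 1001001₂. Square-and-multiply, entries mod 833:
Q^1 = [[1,1],[1,0]]
Q^2 = (Q^1)² = [[2,1],[1,1]]
Q^4 = (Q^2)² = [[5,3],[3,2]]
Q^9 = (Q^4)²·Q = [[55,34],[34,21]]
Q^18 = (Q^9)² = [[16,85],[85,764]]
Q^36 = (Q^18)² = [[817,493],[493,324]]
Q^73 = (Q^36)²·Q = [[307,69],[69,238]]
F_73 mod 833 = Q^73[0][1] = 69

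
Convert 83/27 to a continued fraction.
[3; 13, 2]

Euclidean algorithm steps:
83 = 3 × 27 + 2
27 = 13 × 2 + 1
2 = 2 × 1 + 0
Continued fraction: [3; 13, 2]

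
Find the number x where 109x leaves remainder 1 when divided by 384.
229

gcd(109, 384) = 1, so the inverse exists.
Extended Euclidean algorithm on (384, 109):
384 = 3 × 109 + 57  ⟹  57 = (1)·384 + (-3)·109
109 = 1 × 57 + 52  ⟹  52 = (-1)·384 + (4)·109
57 = 1 × 52 + 5  ⟹  5 = (2)·384 + (-7)·109
52 = 10 × 5 + 2  ⟹  2 = (-21)·384 + (74)·109
5 = 2 × 2 + 1  ⟹  1 = (44)·384 + (-155)·109
So (-155)·109 ≡ 1 (mod 384), i.e. 109^(-1) ≡ -155 ≡ 229 (mod 384).
Check: 109 × 229 = 24961 ≡ 1 (mod 384)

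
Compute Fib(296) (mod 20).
17

Matrix identity: Q^n = [[F_(n+1), F_n], [F_n, F_(n-1)]] with Q = [[1,1],[1,0]].
n = 296 = 100101000₂. Square-and-multiply, entries mod 20:
Q^1 = [[1,1],[1,0]]
Q^2 = (Q^1)² = [[2,1],[1,1]]
Q^4 = (Q^2)² = [[5,3],[3,2]]
Q^9 = (Q^4)²·Q = [[15,14],[14,1]]
Q^18 = (Q^9)² = [[1,4],[4,17]]
Q^37 = (Q^18)²·Q = [[9,17],[17,12]]
Q^74 = (Q^37)² = [[10,17],[17,13]]
Q^148 = (Q^74)² = [[9,11],[11,18]]
Q^296 = (Q^148)² = [[2,17],[17,5]]
F_296 mod 20 = Q^296[0][1] = 17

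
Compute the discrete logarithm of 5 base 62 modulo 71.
14

Baby-step giant-step with step n = ⌈√71⌉ = 9.
Baby steps 62^j mod 71 (j:value) for j=0..8: 0:1, 1:62, 2:10, 3:52, 4:29, 5:23, 6:6, 7:17, 8:60.
Giant-step multiplier: 62^(-9) ≡ 62^(70-9) = 62^61 ≡ 33 (mod 71).
Giant steps γ_i = 5·33^i mod 71: γ_0=5, γ_1=23 (in table at j=5).
x = i·n + j = 1·9 + 5 = 14.
Check: 62^14 ≡ 5 (mod 71).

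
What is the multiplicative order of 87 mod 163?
81

163 is prime, so ord(87) divides φ(163) = 162.
Divisors of 162: 1, 2, 3, 6, 9, 18, 27, 54, 81, 162.
Repeated squaring: 87^1 ≡ 87, 87^2 ≡ 71, 87^4 ≡ 151, 87^8 ≡ 144, 87^16 ≡ 35, 87^32 ≡ 84, 87^64 ≡ 47, 87^128 ≡ 90 (mod 163).
Test 87^d mod 163 for each divisor d in increasing order:
87^1 ≡ 87
87^2 ≡ 71
87^3 = 87^2·87^1 ≡ 146
87^6 = 87^4·87^2 ≡ 126
87^9 = 87^8·87^1 ≡ 140
87^18 = 87^16·87^2 ≡ 40
87^27 = 87^16·87^8·87^2·87^1 ≡ 58
87^54 = 87^32·87^16·87^4·87^2 ≡ 104
87^81 = 87^64·87^16·87^1 ≡ 1  ← first divisor giving 1
The order is 81.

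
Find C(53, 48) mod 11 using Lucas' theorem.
5

Using Lucas' theorem:
Write n=53 and k=48 in base 11:
n in base 11: [4, 9]
k in base 11: [4, 4]
C(53,48) mod 11 = ∏ C(n_i, k_i) mod 11
Digit binomials (mod 11): C(4,4) = 1; C(9,4) = 126 ≡ 5
Product: 1 × 5 = 5 ≡ 5 (mod 11)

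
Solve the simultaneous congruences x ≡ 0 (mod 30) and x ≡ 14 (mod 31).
510

Using Chinese Remainder Theorem:
M = 30 × 31 = 930
M1 = 31, M2 = 30
y1 = 31^(-1) mod 30 = 1
y2 = 30^(-1) mod 31 = 30
x = (0×31×1 + 14×30×30) mod 930 = 510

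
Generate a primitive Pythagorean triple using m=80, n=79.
(159, 12640, 12641)

Euclid's formula: a = m² - n², b = 2mn, c = m² + n²
m = 80, n = 79
a = 80² - 79² = 6400 - 6241 = 159
b = 2 × 80 × 79 = 12640
c = 80² + 79² = 6400 + 6241 = 12641
Verification: 159² + 12640² = 25281 + 159769600 = 159794881 = 12641² ✓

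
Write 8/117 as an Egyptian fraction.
1/15 + 1/585

Greedy algorithm:
8/117: ceiling(117/8) = 15, use 1/15
1/585: ceiling(585/1) = 585, use 1/585
Result: 8/117 = 1/15 + 1/585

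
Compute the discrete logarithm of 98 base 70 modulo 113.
84

Baby-step giant-step with step n = ⌈√113⌉ = 11.
Baby steps 70^j mod 113 (j:value) for j=0..10: 0:1, 1:70, 2:41, 3:45, 4:99, 5:37, 6:104, 7:48, 8:83, 9:47, 10:13.
Giant-step multiplier: 70^(-11) ≡ 70^(112-11) = 70^101 ≡ 19 (mod 113).
Giant steps γ_i = 98·19^i mod 113: γ_0=98, γ_1=54, γ_2=9, γ_3=58, γ_4=85, γ_5=33, γ_6=62, γ_7=48 (in table at j=7).
x = i·n + j = 7·11 + 7 = 84.
Check: 70^84 ≡ 98 (mod 113).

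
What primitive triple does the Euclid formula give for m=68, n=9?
(4543, 1224, 4705)

Euclid's formula: a = m² - n², b = 2mn, c = m² + n²
m = 68, n = 9
a = 68² - 9² = 4624 - 81 = 4543
b = 2 × 68 × 9 = 1224
c = 68² + 9² = 4624 + 81 = 4705
Verification: 4543² + 1224² = 20638849 + 1498176 = 22137025 = 4705² ✓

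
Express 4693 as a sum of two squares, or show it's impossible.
38² + 57² (a=38, b=57)

Factorization: 4693 = 13 × 19^2
By Fermat: n is sum of two squares iff every prime p ≡ 3 (mod 4) appears to even power.
All primes ≡ 3 (mod 4) appear to even power.
Search a = 0, 1, 2, … for 4693 - a² a perfect square: first hit at a = 38: 4693 - 1444 = 3249 = 57².
4693 = 38² + 57² = 1444 + 3249 ✓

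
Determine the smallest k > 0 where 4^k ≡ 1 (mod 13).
6

13 is prime, so ord(4) divides φ(13) = 12.
Divisors of 12: 1, 2, 3, 4, 6, 12.
Repeated squaring: 4^1 ≡ 4, 4^2 ≡ 3, 4^4 ≡ 9, 4^8 ≡ 3 (mod 13).
Test 4^d mod 13 for each divisor d in increasing order:
4^1 ≡ 4
4^2 ≡ 3
4^3 = 4^2·4^1 ≡ 12
4^4 ≡ 9
4^6 = 4^4·4^2 ≡ 1  ← first divisor giving 1
The order is 6.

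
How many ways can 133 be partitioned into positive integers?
7346629512

p(n) counts ways to write n as a sum of positive integers (order ignored).
Euler's pentagonal recurrence: p(k) = p(k-1) + p(k-2) - p(k-5) - p(k-7) + p(k-12) + p(k-15) - ... (offsets j(3j∓1)/2, signs ++--, p(0)=1, p(<0)=0).
DP table for k = 0..132: p(0)=1, p(1)=1, p(2)=2, p(3)=3, p(4)=5, p(5)=7, p(6)=11, p(7)=15, p(8)=22, p(9)=30, p(10)=42, p(11)=56, p(12)=77, p(13)=101, p(14)=135, p(15)=176, p(16)=231, p(17)=297, p(18)=385, p(19)=490, p(20)=627, p(21)=792, p(22)=1002, p(23)=1255, p(24)=1575, p(25)=1958, p(26)=2436, p(27)=3010, p(28)=3718, p(29)=4565, p(30)=5604, p(31)=6842, p(32)=8349, p(33)=10143, p(34)=12310, p(35)=14883, p(36)=17977, p(37)=21637, p(38)=26015, p(39)=31185, p(40)=37338, p(41)=44583, p(42)=53174, p(43)=63261, p(44)=75175, p(45)=89134, p(46)=105558, p(47)=124754, p(48)=147273, p(49)=173525, p(50)=204226, p(51)=239943, p(52)=281589, p(53)=329931, p(54)=386155, p(55)=451276, p(56)=526823, p(57)=614154, p(58)=715220, p(59)=831820, p(60)=966467, p(61)=1121505, p(62)=1300156, p(63)=1505499, p(64)=1741630, p(65)=2012558, p(66)=2323520, p(67)=2679689, p(68)=3087735, p(69)=3554345, p(70)=4087968, p(71)=4697205, p(72)=5392783, p(73)=6185689, p(74)=7089500, p(75)=8118264, p(76)=9289091, p(77)=10619863, p(78)=12132164, p(79)=13848650, p(80)=15796476, p(81)=18004327, p(82)=20506255, p(83)=23338469, p(84)=26543660, p(85)=30167357, p(86)=34262962, p(87)=38887673, p(88)=44108109, p(89)=49995925, p(90)=56634173, p(91)=64112359, p(92)=72533807, p(93)=82010177, p(94)=92669720, p(95)=104651419, p(96)=118114304, p(97)=133230930, p(98)=150198136, p(99)=169229875, p(100)=190569292, p(101)=214481126, p(102)=241265379, p(103)=271248950, p(104)=304801365, p(105)=342325709, p(106)=384276336, p(107)=431149389, p(108)=483502844, p(109)=541946240, p(110)=607163746, p(111)=679903203, p(112)=761002156, p(113)=851376628, p(114)=952050665, p(115)=1064144451, p(116)=1188908248, p(117)=1327710076, p(118)=1482074143, p(119)=1653668665, p(120)=1844349560, p(121)=2056148051, p(122)=2291320912, p(123)=2552338241, p(124)=2841940500, p(125)=3163127352, p(126)=3519222692, p(127)=3913864295, p(128)=4351078600, p(129)=4835271870, p(130)=5371315400, p(131)=5964539504, p(132)=6620830889.
Final step: p(133) = p(132) + p(131) - p(128) - p(126) + p(121) + p(118) - p(111) - p(107) + p(98) + p(93) - p(82) - p(76) + p(63) + p(56) - p(41) - p(33) + p(16) + p(7)
= 6620830889 + 5964539504 - 4351078600 - 3519222692 + 2056148051 + 1482074143 - 679903203 - 431149389 + 150198136 + 82010177 - 20506255 - 9289091 + 1505499 + 526823 - 44583 - 10143 + 231 + 15
= 7346629512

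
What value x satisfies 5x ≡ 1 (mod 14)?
3

gcd(5, 14) = 1, so the inverse exists.
Extended Euclidean algorithm on (14, 5):
14 = 2 × 5 + 4  ⟹  4 = (1)·14 + (-2)·5
5 = 1 × 4 + 1  ⟹  1 = (-1)·14 + (3)·5
So (3)·5 ≡ 1 (mod 14), i.e. 5^(-1) ≡ 3 (mod 14).
Check: 5 × 3 = 15 ≡ 1 (mod 14)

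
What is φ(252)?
72

252 = 2^2 × 3^2 × 7
φ(n) = n × ∏(1 - 1/p) for each prime p dividing n
φ(252) = 252 × (1 - 1/2) × (1 - 1/3) × (1 - 1/7) = 72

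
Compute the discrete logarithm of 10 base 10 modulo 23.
1

Baby-step giant-step with step n = ⌈√23⌉ = 5.
Baby steps 10^j mod 23 (j:value) for j=0..4: 0:1, 1:10, 2:8, 3:11, 4:18.
h = 10 is already in the table at j=1, so x = 1.
Check: 10^1 ≡ 10 (mod 23).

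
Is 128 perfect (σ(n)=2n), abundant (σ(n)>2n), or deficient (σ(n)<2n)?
deficient

Proper divisors of 128: sum = 1 + 2 + 4 + 8 + 16 + 32 + 64 = 127
Since 127 < 128, 128 is deficient.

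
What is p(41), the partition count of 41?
44583

p(n) counts ways to write n as a sum of positive integers (order ignored).
Euler's pentagonal recurrence: p(k) = p(k-1) + p(k-2) - p(k-5) - p(k-7) + p(k-12) + p(k-15) - ... (offsets j(3j∓1)/2, signs ++--, p(0)=1, p(<0)=0).
DP table for k = 0..40: p(0)=1, p(1)=1, p(2)=2, p(3)=3, p(4)=5, p(5)=7, p(6)=11, p(7)=15, p(8)=22, p(9)=30, p(10)=42, p(11)=56, p(12)=77, p(13)=101, p(14)=135, p(15)=176, p(16)=231, p(17)=297, p(18)=385, p(19)=490, p(20)=627, p(21)=792, p(22)=1002, p(23)=1255, p(24)=1575, p(25)=1958, p(26)=2436, p(27)=3010, p(28)=3718, p(29)=4565, p(30)=5604, p(31)=6842, p(32)=8349, p(33)=10143, p(34)=12310, p(35)=14883, p(36)=17977, p(37)=21637, p(38)=26015, p(39)=31185, p(40)=37338.
Final step: p(41) = p(40) + p(39) - p(36) - p(34) + p(29) + p(26) - p(19) - p(15) + p(6) + p(1)
= 37338 + 31185 - 17977 - 12310 + 4565 + 2436 - 490 - 176 + 11 + 1
= 44583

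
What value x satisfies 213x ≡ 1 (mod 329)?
173

gcd(213, 329) = 1, so the inverse exists.
Extended Euclidean algorithm on (329, 213):
329 = 1 × 213 + 116  ⟹  116 = (1)·329 + (-1)·213
213 = 1 × 116 + 97  ⟹  97 = (-1)·329 + (2)·213
116 = 1 × 97 + 19  ⟹  19 = (2)·329 + (-3)·213
97 = 5 × 19 + 2  ⟹  2 = (-11)·329 + (17)·213
19 = 9 × 2 + 1  ⟹  1 = (101)·329 + (-156)·213
So (-156)·213 ≡ 1 (mod 329), i.e. 213^(-1) ≡ -156 ≡ 173 (mod 329).
Check: 213 × 173 = 36849 ≡ 1 (mod 329)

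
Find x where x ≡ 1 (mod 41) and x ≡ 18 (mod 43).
534

Using Chinese Remainder Theorem:
M = 41 × 43 = 1763
M1 = 43, M2 = 41
y1 = 43^(-1) mod 41 = 21
y2 = 41^(-1) mod 43 = 21
x = (1×43×21 + 18×41×21) mod 1763 = 534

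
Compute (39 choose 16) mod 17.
0

Using Lucas' theorem:
Write n=39 and k=16 in base 17:
n in base 17: [2, 5]
k in base 17: [0, 16]
C(39,16) mod 17 = ∏ C(n_i, k_i) mod 17
Digit binomials (mod 17): C(2,0) = 1; C(5,16) = 0 (k_i > n_i)
Product: 1 × 0 = 0 ≡ 0 (mod 17)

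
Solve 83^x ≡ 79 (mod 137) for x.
81

Baby-step giant-step with step n = ⌈√137⌉ = 12.
Baby steps 83^j mod 137 (j:value) for j=0..11: 0:1, 1:83, 2:39, 3:86, 4:14, 5:66, 6:135, 7:108, 8:59, 9:102, 10:109, 11:5.
Giant-step multiplier: 83^(-12) ≡ 83^(136-12) = 83^124 ≡ 103 (mod 137).
Giant steps γ_i = 79·103^i mod 137: γ_0=79, γ_1=54, γ_2=82, γ_3=89, γ_4=125, γ_5=134, γ_6=102 (in table at j=9).
x = i·n + j = 6·12 + 9 = 81.
Check: 83^81 ≡ 79 (mod 137).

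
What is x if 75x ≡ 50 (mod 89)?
x ≡ 60 (mod 89)

gcd(75, 89) = 1, which divides 50, so solutions exist.
Find 75^(-1) mod 89 by the extended Euclidean algorithm:
89 = 1 × 75 + 14  ⟹  14 = (1)·89 + (-1)·75
75 = 5 × 14 + 5  ⟹  5 = (-5)·89 + (6)·75
14 = 2 × 5 + 4  ⟹  4 = (11)·89 + (-13)·75
5 = 1 × 4 + 1  ⟹  1 = (-16)·89 + (19)·75
So (19)·75 ≡ 1 (mod 89), i.e. 75^(-1) ≡ 19 (mod 89).
x ≡ 19 × 50 = 950 ≡ 60 (mod 89).
Check: 75 × 60 = 4500 ≡ 50 (mod 89).
Unique solution: x ≡ 60 (mod 89)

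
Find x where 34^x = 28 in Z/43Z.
13

Baby-step giant-step with step n = ⌈√43⌉ = 7.
Baby steps 34^j mod 43 (j:value) for j=0..6: 0:1, 1:34, 2:38, 3:2, 4:25, 5:33, 6:4.
Giant-step multiplier: 34^(-7) ≡ 34^(42-7) = 34^35 ≡ 37 (mod 43).
Giant steps γ_i = 28·37^i mod 43: γ_0=28, γ_1=4 (in table at j=6).
x = i·n + j = 1·7 + 6 = 13.
Check: 34^13 ≡ 28 (mod 43).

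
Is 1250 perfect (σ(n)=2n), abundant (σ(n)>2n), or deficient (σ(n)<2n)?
deficient

Proper divisors of 1250: sum = 1 + 2 + 5 + 10 + 25 + 50 + 125 + 250 + 625 = 1093
Since 1093 < 1250, 1250 is deficient.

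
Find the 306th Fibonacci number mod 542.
420

Matrix identity: Q^n = [[F_(n+1), F_n], [F_n, F_(n-1)]] with Q = [[1,1],[1,0]].
n = 306 = 100110010₂. Square-and-multiply, entries mod 542:
Q^1 = [[1,1],[1,0]]
Q^2 = (Q^1)² = [[2,1],[1,1]]
Q^4 = (Q^2)² = [[5,3],[3,2]]
Q^9 = (Q^4)²·Q = [[55,34],[34,21]]
Q^19 = (Q^9)²·Q = [[261,387],[387,416]]
Q^38 = (Q^19)² = [[6,213],[213,335]]
Q^76 = (Q^38)² = [[419,5],[5,414]]
Q^153 = (Q^76)²·Q = [[349,520],[520,371]]
Q^306 = (Q^153)² = [[335,420],[420,457]]
F_306 mod 542 = Q^306[0][1] = 420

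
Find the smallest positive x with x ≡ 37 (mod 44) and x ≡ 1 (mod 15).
301

Using Chinese Remainder Theorem:
M = 44 × 15 = 660
M1 = 15, M2 = 44
y1 = 15^(-1) mod 44 = 3
y2 = 44^(-1) mod 15 = 14
x = (37×15×3 + 1×44×14) mod 660 = 301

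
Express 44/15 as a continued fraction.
[2; 1, 14]

Euclidean algorithm steps:
44 = 2 × 15 + 14
15 = 1 × 14 + 1
14 = 14 × 1 + 0
Continued fraction: [2; 1, 14]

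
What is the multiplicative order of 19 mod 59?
29

59 is prime, so ord(19) divides φ(59) = 58.
Divisors of 58: 1, 2, 29, 58.
Repeated squaring: 19^1 ≡ 19, 19^2 ≡ 7, 19^4 ≡ 49, 19^8 ≡ 41, 19^16 ≡ 29, 19^32 ≡ 15 (mod 59).
Test 19^d mod 59 for each divisor d in increasing order:
19^1 ≡ 19
19^2 ≡ 7
19^29 = 19^16·19^8·19^4·19^1 ≡ 1  ← first divisor giving 1
The order is 29.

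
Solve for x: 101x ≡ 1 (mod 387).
23

gcd(101, 387) = 1, so the inverse exists.
Extended Euclidean algorithm on (387, 101):
387 = 3 × 101 + 84  ⟹  84 = (1)·387 + (-3)·101
101 = 1 × 84 + 17  ⟹  17 = (-1)·387 + (4)·101
84 = 4 × 17 + 16  ⟹  16 = (5)·387 + (-19)·101
17 = 1 × 16 + 1  ⟹  1 = (-6)·387 + (23)·101
So (23)·101 ≡ 1 (mod 387), i.e. 101^(-1) ≡ 23 (mod 387).
Check: 101 × 23 = 2323 ≡ 1 (mod 387)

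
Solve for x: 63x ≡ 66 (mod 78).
x ≡ 6 (mod 26)

gcd(63, 78) = 3, which divides 66, so solutions exist.
Divide through by 3: 21x ≡ 22 (mod 26).
Find 21^(-1) mod 26 by the extended Euclidean algorithm:
26 = 1 × 21 + 5  ⟹  5 = (1)·26 + (-1)·21
21 = 4 × 5 + 1  ⟹  1 = (-4)·26 + (5)·21
So (5)·21 ≡ 1 (mod 26), i.e. 21^(-1) ≡ 5 (mod 26).
x ≡ 5 × 22 = 110 ≡ 6 (mod 26).
Check: 63 × 6 = 378 ≡ 66 (mod 78).
x ≡ 6 (mod 26), giving 3 solutions mod 78.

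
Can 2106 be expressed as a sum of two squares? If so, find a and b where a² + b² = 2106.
9² + 45² (a=9, b=45)

Factorization: 2106 = 2 × 3^4 × 13
By Fermat: n is sum of two squares iff every prime p ≡ 3 (mod 4) appears to even power.
All primes ≡ 3 (mod 4) appear to even power.
Search a = 0, 1, 2, … for 2106 - a² a perfect square: first hit at a = 9: 2106 - 81 = 2025 = 45².
2106 = 9² + 45² = 81 + 2025 ✓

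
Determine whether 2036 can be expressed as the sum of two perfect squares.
10² + 44² (a=10, b=44)

Factorization: 2036 = 2^2 × 509
By Fermat: n is sum of two squares iff every prime p ≡ 3 (mod 4) appears to even power.
All primes ≡ 3 (mod 4) appear to even power.
Search a = 0, 1, 2, … for 2036 - a² a perfect square: first hit at a = 10: 2036 - 100 = 1936 = 44².
2036 = 10² + 44² = 100 + 1936 ✓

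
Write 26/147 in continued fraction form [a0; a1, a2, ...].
[0; 5, 1, 1, 1, 8]

Euclidean algorithm steps:
26 = 0 × 147 + 26
147 = 5 × 26 + 17
26 = 1 × 17 + 9
17 = 1 × 9 + 8
9 = 1 × 8 + 1
8 = 8 × 1 + 0
Continued fraction: [0; 5, 1, 1, 1, 8]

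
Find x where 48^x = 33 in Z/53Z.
11

Baby-step giant-step with step n = ⌈√53⌉ = 8.
Baby steps 48^j mod 53 (j:value) for j=0..7: 0:1, 1:48, 2:25, 3:34, 4:42, 5:2, 6:43, 7:50.
Giant-step multiplier: 48^(-8) ≡ 48^(52-8) = 48^44 ≡ 46 (mod 53).
Giant steps γ_i = 33·46^i mod 53: γ_0=33, γ_1=34 (in table at j=3).
x = i·n + j = 1·8 + 3 = 11.
Check: 48^11 ≡ 33 (mod 53).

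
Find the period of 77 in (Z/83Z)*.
41

83 is prime, so ord(77) divides φ(83) = 82.
Divisors of 82: 1, 2, 41, 82.
Repeated squaring: 77^1 ≡ 77, 77^2 ≡ 36, 77^4 ≡ 51, 77^8 ≡ 28, 77^16 ≡ 37, 77^32 ≡ 41, 77^64 ≡ 21 (mod 83).
Test 77^d mod 83 for each divisor d in increasing order:
77^1 ≡ 77
77^2 ≡ 36
77^41 = 77^32·77^8·77^1 ≡ 1  ← first divisor giving 1
The order is 41.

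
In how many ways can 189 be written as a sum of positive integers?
1527273599625

p(n) counts ways to write n as a sum of positive integers (order ignored).
Euler's pentagonal recurrence: p(k) = p(k-1) + p(k-2) - p(k-5) - p(k-7) + p(k-12) + p(k-15) - ... (offsets j(3j∓1)/2, signs ++--, p(0)=1, p(<0)=0).
DP table for k = 0..188: p(0)=1, p(1)=1, p(2)=2, p(3)=3, p(4)=5, p(5)=7, p(6)=11, p(7)=15, p(8)=22, p(9)=30, p(10)=42, p(11)=56, p(12)=77, p(13)=101, p(14)=135, p(15)=176, p(16)=231, p(17)=297, p(18)=385, p(19)=490, p(20)=627, p(21)=792, p(22)=1002, p(23)=1255, p(24)=1575, p(25)=1958, p(26)=2436, p(27)=3010, p(28)=3718, p(29)=4565, p(30)=5604, p(31)=6842, p(32)=8349, p(33)=10143, p(34)=12310, p(35)=14883, p(36)=17977, p(37)=21637, p(38)=26015, p(39)=31185, p(40)=37338, p(41)=44583, p(42)=53174, p(43)=63261, p(44)=75175, p(45)=89134, p(46)=105558, p(47)=124754, p(48)=147273, p(49)=173525, p(50)=204226, p(51)=239943, p(52)=281589, p(53)=329931, p(54)=386155, p(55)=451276, p(56)=526823, p(57)=614154, p(58)=715220, p(59)=831820, p(60)=966467, p(61)=1121505, p(62)=1300156, p(63)=1505499, p(64)=1741630, p(65)=2012558, p(66)=2323520, p(67)=2679689, p(68)=3087735, p(69)=3554345, p(70)=4087968, p(71)=4697205, p(72)=5392783, p(73)=6185689, p(74)=7089500, p(75)=8118264, p(76)=9289091, p(77)=10619863, p(78)=12132164, p(79)=13848650, p(80)=15796476, p(81)=18004327, p(82)=20506255, p(83)=23338469, p(84)=26543660, p(85)=30167357, p(86)=34262962, p(87)=38887673, p(88)=44108109, p(89)=49995925, p(90)=56634173, p(91)=64112359, p(92)=72533807, p(93)=82010177, p(94)=92669720, p(95)=104651419, p(96)=118114304, p(97)=133230930, p(98)=150198136, p(99)=169229875, p(100)=190569292, p(101)=214481126, p(102)=241265379, p(103)=271248950, p(104)=304801365, p(105)=342325709, p(106)=384276336, p(107)=431149389, p(108)=483502844, p(109)=541946240, p(110)=607163746, p(111)=679903203, p(112)=761002156, p(113)=851376628, p(114)=952050665, p(115)=1064144451, p(116)=1188908248, p(117)=1327710076, p(118)=1482074143, p(119)=1653668665, p(120)=1844349560, p(121)=2056148051, p(122)=2291320912, p(123)=2552338241, p(124)=2841940500, p(125)=3163127352, p(126)=3519222692, p(127)=3913864295, p(128)=4351078600, p(129)=4835271870, p(130)=5371315400, p(131)=5964539504, p(132)=6620830889, p(133)=7346629512, p(134)=8149040695, p(135)=9035836076, p(136)=10015581680, p(137)=11097645016, p(138)=12292341831, p(139)=13610949895, p(140)=15065878135, p(141)=16670689208, p(142)=18440293320, p(143)=20390982757, p(144)=22540654445, p(145)=24908858009, p(146)=27517052599, p(147)=30388671978, p(148)=33549419497, p(149)=37027355200, p(150)=40853235313, p(151)=45060624582, p(152)=49686288421, p(153)=54770336324, p(154)=60356673280, p(155)=66493182097, p(156)=73232243759, p(157)=80630964769, p(158)=88751778802, p(159)=97662728555, p(160)=107438159466, p(161)=118159068427, p(162)=129913904637, p(163)=142798995930, p(164)=156919475295, p(165)=172389800255, p(166)=189334822579, p(167)=207890420102, p(168)=228204732751, p(169)=250438925115, p(170)=274768617130, p(171)=301384802048, p(172)=330495499613, p(173)=362326859895, p(174)=397125074750, p(175)=435157697830, p(176)=476715857290, p(177)=522115831195, p(178)=571701605655, p(179)=625846753120, p(180)=684957390936, p(181)=749474411781, p(182)=819876908323, p(183)=896684817527, p(184)=980462880430, p(185)=1071823774337, p(186)=1171432692373, p(187)=1280011042268, p(188)=1398341745571.
Final step: p(189) = p(188) + p(187) - p(184) - p(182) + p(177) + p(174) - p(167) - p(163) + p(154) + p(149) - p(138) - p(132) + p(119) + p(112) - p(97) - p(89) + p(72) + p(63) - p(44) - p(34) + p(13) + p(2)
= 1398341745571 + 1280011042268 - 980462880430 - 819876908323 + 522115831195 + 397125074750 - 207890420102 - 142798995930 + 60356673280 + 37027355200 - 12292341831 - 6620830889 + 1653668665 + 761002156 - 133230930 - 49995925 + 5392783 + 1505499 - 75175 - 12310 + 101 + 2
= 1527273599625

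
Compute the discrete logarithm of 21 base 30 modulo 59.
48

Baby-step giant-step with step n = ⌈√59⌉ = 8.
Baby steps 30^j mod 59 (j:value) for j=0..7: 0:1, 1:30, 2:15, 3:37, 4:48, 5:24, 6:12, 7:6.
Giant-step multiplier: 30^(-8) ≡ 30^(58-8) = 30^50 ≡ 20 (mod 59).
Giant steps γ_i = 21·20^i mod 59: γ_0=21, γ_1=7, γ_2=22, γ_3=27, γ_4=9, γ_5=3, γ_6=1 (in table at j=0).
x = i·n + j = 6·8 + 0 = 48.
Check: 30^48 ≡ 21 (mod 59).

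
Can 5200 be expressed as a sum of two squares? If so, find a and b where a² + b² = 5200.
4² + 72² (a=4, b=72)

Factorization: 5200 = 2^4 × 5^2 × 13
By Fermat: n is sum of two squares iff every prime p ≡ 3 (mod 4) appears to even power.
All primes ≡ 3 (mod 4) appear to even power.
Search a = 0, 1, 2, … for 5200 - a² a perfect square: first hit at a = 4: 5200 - 16 = 5184 = 72².
5200 = 4² + 72² = 16 + 5184 ✓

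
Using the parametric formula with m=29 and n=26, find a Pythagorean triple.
(165, 1508, 1517)

Euclid's formula: a = m² - n², b = 2mn, c = m² + n²
m = 29, n = 26
a = 29² - 26² = 841 - 676 = 165
b = 2 × 29 × 26 = 1508
c = 29² + 26² = 841 + 676 = 1517
Verification: 165² + 1508² = 27225 + 2274064 = 2301289 = 1517² ✓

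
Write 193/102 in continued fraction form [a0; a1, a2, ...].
[1; 1, 8, 3, 1, 2]

Euclidean algorithm steps:
193 = 1 × 102 + 91
102 = 1 × 91 + 11
91 = 8 × 11 + 3
11 = 3 × 3 + 2
3 = 1 × 2 + 1
2 = 2 × 1 + 0
Continued fraction: [1; 1, 8, 3, 1, 2]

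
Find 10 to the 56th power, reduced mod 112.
16

Repeated squaring. Binary of 56 = 111000.
10^1 ≡ 10 (mod 112); 10^2 ≡ 100 (mod 112); 10^4 ≡ 32 (mod 112); 10^8 ≡ 16 (mod 112); 10^16 ≡ 32 (mod 112); 10^32 ≡ 16 (mod 112)
10^56 = 10^8 × 10^16 × 10^32 ≡ 16 (mod 112)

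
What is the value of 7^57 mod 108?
19

Repeated squaring. Binary of 57 = 111001.
7^1 ≡ 7 (mod 108); 7^2 ≡ 49 (mod 108); 7^4 ≡ 25 (mod 108); 7^8 ≡ 85 (mod 108); 7^16 ≡ 97 (mod 108); 7^32 ≡ 13 (mod 108)
7^57 = 7^1 × 7^8 × 7^16 × 7^32 ≡ 19 (mod 108)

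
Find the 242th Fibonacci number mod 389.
322

Matrix identity: Q^n = [[F_(n+1), F_n], [F_n, F_(n-1)]] with Q = [[1,1],[1,0]].
n = 242 = 11110010₂. Square-and-multiply, entries mod 389:
Q^1 = [[1,1],[1,0]]
Q^3 = (Q^1)²·Q = [[3,2],[2,1]]
Q^7 = (Q^3)²·Q = [[21,13],[13,8]]
Q^15 = (Q^7)²·Q = [[209,221],[221,377]]
Q^30 = (Q^15)² = [[329,358],[358,360]]
Q^60 = (Q^30)² = [[282,36],[36,246]]
Q^121 = (Q^60)²·Q = [[244,297],[297,336]]
Q^242 = (Q^121)² = [[314,322],[322,381]]
F_242 mod 389 = Q^242[0][1] = 322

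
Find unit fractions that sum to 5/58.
1/12 + 1/348

Greedy algorithm:
5/58: ceiling(58/5) = 12, use 1/12
1/348: ceiling(348/1) = 348, use 1/348
Result: 5/58 = 1/12 + 1/348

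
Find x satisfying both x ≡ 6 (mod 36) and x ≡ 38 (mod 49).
1410

Using Chinese Remainder Theorem:
M = 36 × 49 = 1764
M1 = 49, M2 = 36
y1 = 49^(-1) mod 36 = 25
y2 = 36^(-1) mod 49 = 15
x = (6×49×25 + 38×36×15) mod 1764 = 1410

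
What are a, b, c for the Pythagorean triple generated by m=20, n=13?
(231, 520, 569)

Euclid's formula: a = m² - n², b = 2mn, c = m² + n²
m = 20, n = 13
a = 20² - 13² = 400 - 169 = 231
b = 2 × 20 × 13 = 520
c = 20² + 13² = 400 + 169 = 569
Verification: 231² + 520² = 53361 + 270400 = 323761 = 569² ✓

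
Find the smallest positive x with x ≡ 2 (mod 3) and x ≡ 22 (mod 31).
53

Using Chinese Remainder Theorem:
M = 3 × 31 = 93
M1 = 31, M2 = 3
y1 = 31^(-1) mod 3 = 1
y2 = 3^(-1) mod 31 = 21
x = (2×31×1 + 22×3×21) mod 93 = 53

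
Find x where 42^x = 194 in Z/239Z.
13

Baby-step giant-step with step n = ⌈√239⌉ = 16.
Baby steps 42^j mod 239 (j:value) for j=0..15: 0:1, 1:42, 2:91, 3:237, 4:155, 5:57, 6:4, 7:168, 8:125, 9:231, 10:142, 11:228, 12:16, 13:194, 14:22, 15:207.
h = 194 is already in the table at j=13, so x = 13.
Check: 42^13 ≡ 194 (mod 239).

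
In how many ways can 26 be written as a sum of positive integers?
2436

p(n) counts ways to write n as a sum of positive integers (order ignored).
Euler's pentagonal recurrence: p(k) = p(k-1) + p(k-2) - p(k-5) - p(k-7) + p(k-12) + p(k-15) - ... (offsets j(3j∓1)/2, signs ++--, p(0)=1, p(<0)=0).
DP table for k = 0..25: p(0)=1, p(1)=1, p(2)=2, p(3)=3, p(4)=5, p(5)=7, p(6)=11, p(7)=15, p(8)=22, p(9)=30, p(10)=42, p(11)=56, p(12)=77, p(13)=101, p(14)=135, p(15)=176, p(16)=231, p(17)=297, p(18)=385, p(19)=490, p(20)=627, p(21)=792, p(22)=1002, p(23)=1255, p(24)=1575, p(25)=1958.
Final step: p(26) = p(25) + p(24) - p(21) - p(19) + p(14) + p(11) - p(4) - p(0)
= 1958 + 1575 - 792 - 490 + 135 + 56 - 5 - 1
= 2436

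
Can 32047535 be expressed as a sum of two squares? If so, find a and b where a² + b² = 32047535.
Not possible

Factorization: 32047535 = 5 × 13 × 79^3
By Fermat: n is sum of two squares iff every prime p ≡ 3 (mod 4) appears to even power.
Prime(s) ≡ 3 (mod 4) with odd exponent: [(79, 3)]
Therefore 32047535 cannot be expressed as a² + b².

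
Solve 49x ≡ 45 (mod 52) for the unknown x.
x ≡ 37 (mod 52)

gcd(49, 52) = 1, which divides 45, so solutions exist.
Find 49^(-1) mod 52 by the extended Euclidean algorithm:
52 = 1 × 49 + 3  ⟹  3 = (1)·52 + (-1)·49
49 = 16 × 3 + 1  ⟹  1 = (-16)·52 + (17)·49
So (17)·49 ≡ 1 (mod 52), i.e. 49^(-1) ≡ 17 (mod 52).
x ≡ 17 × 45 = 765 ≡ 37 (mod 52).
Check: 49 × 37 = 1813 ≡ 45 (mod 52).
Unique solution: x ≡ 37 (mod 52)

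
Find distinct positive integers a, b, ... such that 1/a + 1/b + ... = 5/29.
1/6 + 1/174

Greedy algorithm:
5/29: ceiling(29/5) = 6, use 1/6
1/174: ceiling(174/1) = 174, use 1/174
Result: 5/29 = 1/6 + 1/174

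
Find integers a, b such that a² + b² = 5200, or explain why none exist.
4² + 72² (a=4, b=72)

Factorization: 5200 = 2^4 × 5^2 × 13
By Fermat: n is sum of two squares iff every prime p ≡ 3 (mod 4) appears to even power.
All primes ≡ 3 (mod 4) appear to even power.
Search a = 0, 1, 2, … for 5200 - a² a perfect square: first hit at a = 4: 5200 - 16 = 5184 = 72².
5200 = 4² + 72² = 16 + 5184 ✓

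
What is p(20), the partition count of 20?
627

p(n) counts ways to write n as a sum of positive integers (order ignored).
Euler's pentagonal recurrence: p(k) = p(k-1) + p(k-2) - p(k-5) - p(k-7) + p(k-12) + p(k-15) - ... (offsets j(3j∓1)/2, signs ++--, p(0)=1, p(<0)=0).
DP table for k = 0..19: p(0)=1, p(1)=1, p(2)=2, p(3)=3, p(4)=5, p(5)=7, p(6)=11, p(7)=15, p(8)=22, p(9)=30, p(10)=42, p(11)=56, p(12)=77, p(13)=101, p(14)=135, p(15)=176, p(16)=231, p(17)=297, p(18)=385, p(19)=490.
Final step: p(20) = p(19) + p(18) - p(15) - p(13) + p(8) + p(5)
= 490 + 385 - 176 - 101 + 22 + 7
= 627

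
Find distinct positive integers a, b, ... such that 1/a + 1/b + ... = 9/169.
1/19 + 1/1606 + 1/5156866

Greedy algorithm:
9/169: ceiling(169/9) = 19, use 1/19
2/3211: ceiling(3211/2) = 1606, use 1/1606
1/5156866: ceiling(5156866/1) = 5156866, use 1/5156866
Result: 9/169 = 1/19 + 1/1606 + 1/5156866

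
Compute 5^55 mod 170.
95

Repeated squaring. Binary of 55 = 110111.
5^1 ≡ 5 (mod 170); 5^2 ≡ 25 (mod 170); 5^4 ≡ 115 (mod 170); 5^8 ≡ 135 (mod 170); 5^16 ≡ 35 (mod 170); 5^32 ≡ 35 (mod 170)
5^55 = 5^1 × 5^2 × 5^4 × 5^16 × 5^32 ≡ 95 (mod 170)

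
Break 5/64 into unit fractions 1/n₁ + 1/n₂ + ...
1/13 + 1/832

Greedy algorithm:
5/64: ceiling(64/5) = 13, use 1/13
1/832: ceiling(832/1) = 832, use 1/832
Result: 5/64 = 1/13 + 1/832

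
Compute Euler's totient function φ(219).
144

219 = 3 × 73
φ(n) = n × ∏(1 - 1/p) for each prime p dividing n
φ(219) = 219 × (1 - 1/3) × (1 - 1/73) = 144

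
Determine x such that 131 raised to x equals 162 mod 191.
2

Baby-step giant-step with step n = ⌈√191⌉ = 14.
Baby steps 131^j mod 191 (j:value) for j=0..13: 0:1, 1:131, 2:162, 3:21, 4:77, 5:155, 6:59, 7:89, 8:8, 9:93, 10:150, 11:168, 12:43, 13:94.
h = 162 is already in the table at j=2, so x = 2.
Check: 131^2 ≡ 162 (mod 191).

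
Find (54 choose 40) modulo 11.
7

Using Lucas' theorem:
Write n=54 and k=40 in base 11:
n in base 11: [4, 10]
k in base 11: [3, 7]
C(54,40) mod 11 = ∏ C(n_i, k_i) mod 11
Digit binomials (mod 11): C(4,3) = 4; C(10,7) = 120 ≡ 10
Product: 4 × 10 = 40 ≡ 7 (mod 11)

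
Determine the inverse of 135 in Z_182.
151

gcd(135, 182) = 1, so the inverse exists.
Extended Euclidean algorithm on (182, 135):
182 = 1 × 135 + 47  ⟹  47 = (1)·182 + (-1)·135
135 = 2 × 47 + 41  ⟹  41 = (-2)·182 + (3)·135
47 = 1 × 41 + 6  ⟹  6 = (3)·182 + (-4)·135
41 = 6 × 6 + 5  ⟹  5 = (-20)·182 + (27)·135
6 = 1 × 5 + 1  ⟹  1 = (23)·182 + (-31)·135
So (-31)·135 ≡ 1 (mod 182), i.e. 135^(-1) ≡ -31 ≡ 151 (mod 182).
Check: 135 × 151 = 20385 ≡ 1 (mod 182)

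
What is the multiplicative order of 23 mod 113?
112

113 is prime, so ord(23) divides φ(113) = 112.
Divisors of 112: 1, 2, 4, 7, 8, 14, 16, 28, 56, 112.
Repeated squaring: 23^1 ≡ 23, 23^2 ≡ 77, 23^4 ≡ 53, 23^8 ≡ 97, 23^16 ≡ 30, 23^32 ≡ 109, 23^64 ≡ 16 (mod 113).
Test 23^d mod 113 for each divisor d in increasing order:
23^1 ≡ 23
23^2 ≡ 77
23^4 ≡ 53
23^7 = 23^4·23^2·23^1 ≡ 73
23^8 ≡ 97
23^14 = 23^8·23^4·23^2 ≡ 18
23^16 ≡ 30
23^28 = 23^16·23^8·23^4 ≡ 98
23^56 = 23^32·23^16·23^8 ≡ 112
23^112 = 23^64·23^32·23^16 ≡ 1  ← first divisor giving 1
The order is 112.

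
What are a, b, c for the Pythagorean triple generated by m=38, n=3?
(1435, 228, 1453)

Euclid's formula: a = m² - n², b = 2mn, c = m² + n²
m = 38, n = 3
a = 38² - 3² = 1444 - 9 = 1435
b = 2 × 38 × 3 = 228
c = 38² + 3² = 1444 + 9 = 1453
Verification: 1435² + 228² = 2059225 + 51984 = 2111209 = 1453² ✓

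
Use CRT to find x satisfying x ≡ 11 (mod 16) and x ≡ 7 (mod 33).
139

Using Chinese Remainder Theorem:
M = 16 × 33 = 528
M1 = 33, M2 = 16
y1 = 33^(-1) mod 16 = 1
y2 = 16^(-1) mod 33 = 31
x = (11×33×1 + 7×16×31) mod 528 = 139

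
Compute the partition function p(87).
38887673

p(n) counts ways to write n as a sum of positive integers (order ignored).
Euler's pentagonal recurrence: p(k) = p(k-1) + p(k-2) - p(k-5) - p(k-7) + p(k-12) + p(k-15) - ... (offsets j(3j∓1)/2, signs ++--, p(0)=1, p(<0)=0).
DP table for k = 0..86: p(0)=1, p(1)=1, p(2)=2, p(3)=3, p(4)=5, p(5)=7, p(6)=11, p(7)=15, p(8)=22, p(9)=30, p(10)=42, p(11)=56, p(12)=77, p(13)=101, p(14)=135, p(15)=176, p(16)=231, p(17)=297, p(18)=385, p(19)=490, p(20)=627, p(21)=792, p(22)=1002, p(23)=1255, p(24)=1575, p(25)=1958, p(26)=2436, p(27)=3010, p(28)=3718, p(29)=4565, p(30)=5604, p(31)=6842, p(32)=8349, p(33)=10143, p(34)=12310, p(35)=14883, p(36)=17977, p(37)=21637, p(38)=26015, p(39)=31185, p(40)=37338, p(41)=44583, p(42)=53174, p(43)=63261, p(44)=75175, p(45)=89134, p(46)=105558, p(47)=124754, p(48)=147273, p(49)=173525, p(50)=204226, p(51)=239943, p(52)=281589, p(53)=329931, p(54)=386155, p(55)=451276, p(56)=526823, p(57)=614154, p(58)=715220, p(59)=831820, p(60)=966467, p(61)=1121505, p(62)=1300156, p(63)=1505499, p(64)=1741630, p(65)=2012558, p(66)=2323520, p(67)=2679689, p(68)=3087735, p(69)=3554345, p(70)=4087968, p(71)=4697205, p(72)=5392783, p(73)=6185689, p(74)=7089500, p(75)=8118264, p(76)=9289091, p(77)=10619863, p(78)=12132164, p(79)=13848650, p(80)=15796476, p(81)=18004327, p(82)=20506255, p(83)=23338469, p(84)=26543660, p(85)=30167357, p(86)=34262962.
Final step: p(87) = p(86) + p(85) - p(82) - p(80) + p(75) + p(72) - p(65) - p(61) + p(52) + p(47) - p(36) - p(30) + p(17) + p(10)
= 34262962 + 30167357 - 20506255 - 15796476 + 8118264 + 5392783 - 2012558 - 1121505 + 281589 + 124754 - 17977 - 5604 + 297 + 42
= 38887673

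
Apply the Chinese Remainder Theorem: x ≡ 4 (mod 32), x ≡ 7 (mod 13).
228

Using Chinese Remainder Theorem:
M = 32 × 13 = 416
M1 = 13, M2 = 32
y1 = 13^(-1) mod 32 = 5
y2 = 32^(-1) mod 13 = 11
x = (4×13×5 + 7×32×11) mod 416 = 228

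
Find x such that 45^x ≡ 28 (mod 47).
14

Baby-step giant-step with step n = ⌈√47⌉ = 7.
Baby steps 45^j mod 47 (j:value) for j=0..6: 0:1, 1:45, 2:4, 3:39, 4:16, 5:15, 6:17.
Giant-step multiplier: 45^(-7) ≡ 45^(46-7) = 45^39 ≡ 29 (mod 47).
Giant steps γ_i = 28·29^i mod 47: γ_0=28, γ_1=13, γ_2=1 (in table at j=0).
x = i·n + j = 2·7 + 0 = 14.
Check: 45^14 ≡ 28 (mod 47).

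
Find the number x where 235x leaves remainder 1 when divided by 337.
261

gcd(235, 337) = 1, so the inverse exists.
Extended Euclidean algorithm on (337, 235):
337 = 1 × 235 + 102  ⟹  102 = (1)·337 + (-1)·235
235 = 2 × 102 + 31  ⟹  31 = (-2)·337 + (3)·235
102 = 3 × 31 + 9  ⟹  9 = (7)·337 + (-10)·235
31 = 3 × 9 + 4  ⟹  4 = (-23)·337 + (33)·235
9 = 2 × 4 + 1  ⟹  1 = (53)·337 + (-76)·235
So (-76)·235 ≡ 1 (mod 337), i.e. 235^(-1) ≡ -76 ≡ 261 (mod 337).
Check: 235 × 261 = 61335 ≡ 1 (mod 337)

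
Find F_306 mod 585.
298

Matrix identity: Q^n = [[F_(n+1), F_n], [F_n, F_(n-1)]] with Q = [[1,1],[1,0]].
n = 306 = 100110010₂. Square-and-multiply, entries mod 585:
Q^1 = [[1,1],[1,0]]
Q^2 = (Q^1)² = [[2,1],[1,1]]
Q^4 = (Q^2)² = [[5,3],[3,2]]
Q^9 = (Q^4)²·Q = [[55,34],[34,21]]
Q^19 = (Q^9)²·Q = [[330,86],[86,244]]
Q^38 = (Q^19)² = [[466,224],[224,242]]
Q^76 = (Q^38)² = [[572,57],[57,515]]
Q^153 = (Q^76)²·Q = [[442,493],[493,534]]
Q^306 = (Q^153)² = [[248,298],[298,535]]
F_306 mod 585 = Q^306[0][1] = 298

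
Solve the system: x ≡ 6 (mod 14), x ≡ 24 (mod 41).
188

Using Chinese Remainder Theorem:
M = 14 × 41 = 574
M1 = 41, M2 = 14
y1 = 41^(-1) mod 14 = 13
y2 = 14^(-1) mod 41 = 3
x = (6×41×13 + 24×14×3) mod 574 = 188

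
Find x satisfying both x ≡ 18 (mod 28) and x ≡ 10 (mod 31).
382

Using Chinese Remainder Theorem:
M = 28 × 31 = 868
M1 = 31, M2 = 28
y1 = 31^(-1) mod 28 = 19
y2 = 28^(-1) mod 31 = 10
x = (18×31×19 + 10×28×10) mod 868 = 382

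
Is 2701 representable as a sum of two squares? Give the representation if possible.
10² + 51² (a=10, b=51)

Factorization: 2701 = 37 × 73
By Fermat: n is sum of two squares iff every prime p ≡ 3 (mod 4) appears to even power.
All primes ≡ 3 (mod 4) appear to even power.
Search a = 0, 1, 2, … for 2701 - a² a perfect square: first hit at a = 10: 2701 - 100 = 2601 = 51².
2701 = 10² + 51² = 100 + 2601 ✓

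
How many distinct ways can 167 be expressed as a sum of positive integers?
207890420102

p(n) counts ways to write n as a sum of positive integers (order ignored).
Euler's pentagonal recurrence: p(k) = p(k-1) + p(k-2) - p(k-5) - p(k-7) + p(k-12) + p(k-15) - ... (offsets j(3j∓1)/2, signs ++--, p(0)=1, p(<0)=0).
DP table for k = 0..166: p(0)=1, p(1)=1, p(2)=2, p(3)=3, p(4)=5, p(5)=7, p(6)=11, p(7)=15, p(8)=22, p(9)=30, p(10)=42, p(11)=56, p(12)=77, p(13)=101, p(14)=135, p(15)=176, p(16)=231, p(17)=297, p(18)=385, p(19)=490, p(20)=627, p(21)=792, p(22)=1002, p(23)=1255, p(24)=1575, p(25)=1958, p(26)=2436, p(27)=3010, p(28)=3718, p(29)=4565, p(30)=5604, p(31)=6842, p(32)=8349, p(33)=10143, p(34)=12310, p(35)=14883, p(36)=17977, p(37)=21637, p(38)=26015, p(39)=31185, p(40)=37338, p(41)=44583, p(42)=53174, p(43)=63261, p(44)=75175, p(45)=89134, p(46)=105558, p(47)=124754, p(48)=147273, p(49)=173525, p(50)=204226, p(51)=239943, p(52)=281589, p(53)=329931, p(54)=386155, p(55)=451276, p(56)=526823, p(57)=614154, p(58)=715220, p(59)=831820, p(60)=966467, p(61)=1121505, p(62)=1300156, p(63)=1505499, p(64)=1741630, p(65)=2012558, p(66)=2323520, p(67)=2679689, p(68)=3087735, p(69)=3554345, p(70)=4087968, p(71)=4697205, p(72)=5392783, p(73)=6185689, p(74)=7089500, p(75)=8118264, p(76)=9289091, p(77)=10619863, p(78)=12132164, p(79)=13848650, p(80)=15796476, p(81)=18004327, p(82)=20506255, p(83)=23338469, p(84)=26543660, p(85)=30167357, p(86)=34262962, p(87)=38887673, p(88)=44108109, p(89)=49995925, p(90)=56634173, p(91)=64112359, p(92)=72533807, p(93)=82010177, p(94)=92669720, p(95)=104651419, p(96)=118114304, p(97)=133230930, p(98)=150198136, p(99)=169229875, p(100)=190569292, p(101)=214481126, p(102)=241265379, p(103)=271248950, p(104)=304801365, p(105)=342325709, p(106)=384276336, p(107)=431149389, p(108)=483502844, p(109)=541946240, p(110)=607163746, p(111)=679903203, p(112)=761002156, p(113)=851376628, p(114)=952050665, p(115)=1064144451, p(116)=1188908248, p(117)=1327710076, p(118)=1482074143, p(119)=1653668665, p(120)=1844349560, p(121)=2056148051, p(122)=2291320912, p(123)=2552338241, p(124)=2841940500, p(125)=3163127352, p(126)=3519222692, p(127)=3913864295, p(128)=4351078600, p(129)=4835271870, p(130)=5371315400, p(131)=5964539504, p(132)=6620830889, p(133)=7346629512, p(134)=8149040695, p(135)=9035836076, p(136)=10015581680, p(137)=11097645016, p(138)=12292341831, p(139)=13610949895, p(140)=15065878135, p(141)=16670689208, p(142)=18440293320, p(143)=20390982757, p(144)=22540654445, p(145)=24908858009, p(146)=27517052599, p(147)=30388671978, p(148)=33549419497, p(149)=37027355200, p(150)=40853235313, p(151)=45060624582, p(152)=49686288421, p(153)=54770336324, p(154)=60356673280, p(155)=66493182097, p(156)=73232243759, p(157)=80630964769, p(158)=88751778802, p(159)=97662728555, p(160)=107438159466, p(161)=118159068427, p(162)=129913904637, p(163)=142798995930, p(164)=156919475295, p(165)=172389800255, p(166)=189334822579.
Final step: p(167) = p(166) + p(165) - p(162) - p(160) + p(155) + p(152) - p(145) - p(141) + p(132) + p(127) - p(116) - p(110) + p(97) + p(90) - p(75) - p(67) + p(50) + p(41) - p(22) - p(12)
= 189334822579 + 172389800255 - 129913904637 - 107438159466 + 66493182097 + 49686288421 - 24908858009 - 16670689208 + 6620830889 + 3913864295 - 1188908248 - 607163746 + 133230930 + 56634173 - 8118264 - 2679689 + 204226 + 44583 - 1002 - 77
= 207890420102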